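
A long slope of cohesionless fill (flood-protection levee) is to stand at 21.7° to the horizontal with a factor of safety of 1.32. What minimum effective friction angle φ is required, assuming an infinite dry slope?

φ = 27.7°

FS = tanφ/tanβ ⇒ tanφ = FS · tanβ = 1.32 · tan21.7° = 0.5253
φ = arctan(0.5253) = 27.71°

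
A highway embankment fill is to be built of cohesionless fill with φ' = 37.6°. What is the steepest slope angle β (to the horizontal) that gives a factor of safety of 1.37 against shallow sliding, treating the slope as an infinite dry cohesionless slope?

For an infinite dry cohesionless slope FS = tanφ'/tanβ, so tanβ = tanφ' / FS.
tanβ = tan37.6° / 1.37 = 0.7701 / 1.37 = 0.5621
β = arctan(0.5621) = 29.34°

β = 29.3°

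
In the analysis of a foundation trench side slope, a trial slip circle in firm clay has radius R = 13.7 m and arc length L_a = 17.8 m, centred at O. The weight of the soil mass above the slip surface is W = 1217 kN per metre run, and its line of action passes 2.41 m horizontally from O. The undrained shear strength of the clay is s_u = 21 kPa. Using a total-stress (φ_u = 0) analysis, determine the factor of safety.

Taking moments about the centre O, the resisting moment is provided by the undrained shear strength acting along the arc:
M_R = s_u·L_a·R = 21·17.80·13.7 = 5121.1 kN·m/m
M_D = W·d = 1217·2.41 = 2933.0 kN·m/m
FS = M_R / M_D = 5121.1 / 2933.0 = 1.746

FS = 1.75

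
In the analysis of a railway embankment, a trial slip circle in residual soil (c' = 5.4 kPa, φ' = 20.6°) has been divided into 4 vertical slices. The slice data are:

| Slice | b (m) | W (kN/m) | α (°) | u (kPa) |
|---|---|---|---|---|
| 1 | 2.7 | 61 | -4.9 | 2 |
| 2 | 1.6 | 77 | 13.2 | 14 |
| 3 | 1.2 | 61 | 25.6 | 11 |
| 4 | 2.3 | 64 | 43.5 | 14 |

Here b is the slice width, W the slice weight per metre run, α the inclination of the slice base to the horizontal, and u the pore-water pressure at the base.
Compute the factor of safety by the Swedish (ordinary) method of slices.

FS = 1.26

Ordinary method of slices: FS = Σ[c'·Δl_i + (W_i cosα_i − u_i·Δl_i)·tanφ'] / Σ W_i sinα_i, with Δl_i = b_i / cosα_i.
Slice 1: Δl = 2.7/cos(-4.9°) = 2.710 m; N'_1 = 61·cos(-4.9°) − 2·2.710 = 55.4; c'Δl = 14.63; W sinα = -5.2
Slice 2: Δl = 1.6/cos13.2° = 1.643 m; N'_2 = 77·cos13.2° − 14·1.643 = 52.0; c'Δl = 8.87; W sinα = 17.6
Slice 3: Δl = 1.2/cos25.6° = 1.331 m; N'_3 = 61·cos25.6° − 11·1.331 = 40.4; c'Δl = 7.19; W sinα = 26.4
Slice 4: Δl = 2.3/cos43.5° = 3.171 m; N'_4 = 64·cos43.5° − 14·3.171 = 2.0; c'Δl = 17.12; W sinα = 44.1
Σc'Δl = 47.8 kN/m; ΣN' = 149.7 kN/m; ΣW sinα = 82.8 kN/m
Resisting = 47.8 + 149.7·tan20.6° = 47.8 + 56.3 = 104.1 kN/m
FS = 104.1 / 82.8 = 1.257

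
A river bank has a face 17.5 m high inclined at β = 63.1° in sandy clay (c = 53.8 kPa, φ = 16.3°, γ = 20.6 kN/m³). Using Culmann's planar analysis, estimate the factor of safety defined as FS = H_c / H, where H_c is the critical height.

FS = 1.62

H_c = (4c/γ) · sinβ cosφ / [1 − cos(β − φ)]
    = (4·53.8/20.6) · sin63.1°·cos16.3° / [1 − cos46.8°]
    = 10.447 · 0.8560 / 0.3155 = 28.35 m
FS = H_c / H = 28.35 / 17.5 = 1.620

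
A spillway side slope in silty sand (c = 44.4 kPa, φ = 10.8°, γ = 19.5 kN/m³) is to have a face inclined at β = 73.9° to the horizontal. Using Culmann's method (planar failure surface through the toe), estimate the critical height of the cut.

H_c = 15.70 m

Culmann's analysis gives the critical failure plane at α_cr = (β + φ)/2 = (73.9 + 10.8)/2 = 42.4°, and the critical height
H_c = (4c/γ) · sinβ cosφ / [1 − cos(β − φ)]
    = (4·44.4/19.5) · sin73.9°·cos10.8° / [1 − cos(63.1°)]
    = 9.108 · 0.9608·0.9823 / [1 − 0.4524]
    = 9.108 · 0.9438 / 0.5476
    = 15.70 m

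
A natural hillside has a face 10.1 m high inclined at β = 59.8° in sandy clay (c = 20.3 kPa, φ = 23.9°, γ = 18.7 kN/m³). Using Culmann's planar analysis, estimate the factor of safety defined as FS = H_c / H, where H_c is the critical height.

H_c = (4c/γ) · sinβ cosφ / [1 − cos(β − φ)]
    = (4·20.3/18.7) · sin59.8°·cos23.9° / [1 − cos35.9°]
    = 4.342 · 0.7902 / 0.1900 = 18.06 m
FS = H_c / H = 18.06 / 10.1 = 1.788

FS = 1.79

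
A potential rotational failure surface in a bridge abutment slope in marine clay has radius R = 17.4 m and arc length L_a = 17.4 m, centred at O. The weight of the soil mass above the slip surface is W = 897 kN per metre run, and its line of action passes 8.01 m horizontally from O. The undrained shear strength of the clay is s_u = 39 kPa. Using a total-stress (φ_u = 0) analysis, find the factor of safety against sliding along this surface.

Taking moments about the centre O, the resisting moment is provided by the undrained shear strength acting along the arc:
M_R = s_u·L_a·R = 39·17.40·17.4 = 11807.6 kN·m/m
M_D = W·d = 897·8.01 = 7185.0 kN·m/m
FS = M_R / M_D = 11807.6 / 7185.0 = 1.643

FS = 1.64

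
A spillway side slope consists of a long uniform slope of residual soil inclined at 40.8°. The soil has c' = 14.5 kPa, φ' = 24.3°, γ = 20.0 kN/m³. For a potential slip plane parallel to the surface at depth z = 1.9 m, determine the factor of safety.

FS = 1.29

For an infinite slope with a slip plane parallel to the surface (no pore pressure): FS = [c' + γz cos²β tanφ'] / [γz sinβ cosβ].
γz = 20.0·1.9 = 38.00 kN/m²
Numerator = 14.5 + 38.00·cos²40.8°·tan24.3° = 14.5 + 38.00·0.5730·0.4515 = 24.332 kPa
Denominator = 38.00·sin40.8°·cos40.8° = 38.00·0.6534·0.7570 = 18.796 kPa
FS = 24.332 / 18.796 = 1.295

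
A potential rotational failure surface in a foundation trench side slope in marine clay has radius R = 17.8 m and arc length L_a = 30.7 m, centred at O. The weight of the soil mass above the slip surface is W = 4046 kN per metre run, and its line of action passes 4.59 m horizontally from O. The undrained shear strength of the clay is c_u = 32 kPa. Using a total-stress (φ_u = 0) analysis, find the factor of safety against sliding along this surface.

FS = 0.94

Taking moments about the centre O, the resisting moment is provided by the undrained shear strength acting along the arc:
M_R = c_u·L_a·R = 32·30.70·17.8 = 17486.7 kN·m/m
M_D = W·d = 4046·4.59 = 18571.1 kN·m/m
FS = M_R / M_D = 17486.7 / 18571.1 = 0.942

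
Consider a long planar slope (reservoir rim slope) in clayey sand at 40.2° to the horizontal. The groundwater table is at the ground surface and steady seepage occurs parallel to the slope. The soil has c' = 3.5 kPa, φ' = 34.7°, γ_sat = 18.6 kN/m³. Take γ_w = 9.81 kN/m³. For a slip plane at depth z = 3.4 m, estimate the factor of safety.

FS = 0.50

With seepage parallel to the slope and the water table at the surface, the effective normal stress on the slip plane uses the buoyant unit weight γ' = γ_sat − γ_w while the driving shear stress uses γ_sat:
FS = [c' + γ' z cos²β tanφ'] / [γ_sat z sinβ cosβ]
γ' = 18.6 − 9.81 = 8.79 kN/m³
Numerator = 3.5 + 8.79·3.4·cos²40.2°·tan34.7° = 3.5 + 8.79·3.4·0.5834·0.6924 = 15.573 kPa
Denominator = 18.6·3.4·sin40.2°·cos40.2° = 18.6·3.4·0.6455·0.7638 = 31.177 kPa
FS = 15.573 / 31.177 = 0.499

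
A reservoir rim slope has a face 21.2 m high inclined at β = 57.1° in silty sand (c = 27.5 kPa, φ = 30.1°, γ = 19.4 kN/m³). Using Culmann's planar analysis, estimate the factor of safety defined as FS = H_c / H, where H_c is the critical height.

FS = 1.78

H_c = (4c/γ) · sinβ cosφ / [1 − cos(β − φ)]
    = (4·27.5/19.4) · sin57.1°·cos30.1° / [1 − cos27.0°]
    = 5.670 · 0.7264 / 0.1090 = 37.79 m
FS = H_c / H = 37.79 / 21.2 = 1.782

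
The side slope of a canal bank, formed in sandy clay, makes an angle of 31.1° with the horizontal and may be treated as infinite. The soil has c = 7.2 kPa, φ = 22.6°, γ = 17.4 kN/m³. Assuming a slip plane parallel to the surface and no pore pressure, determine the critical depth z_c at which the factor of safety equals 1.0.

z_c = 3.02 m

Setting FS = 1.00 in FS = [c + γz cos²β tanφ] / [γz sinβ cosβ] and solving for z:
z = c / [γ cosβ (FS·sinβ − cosβ·tanφ)]
  = 7.2 / [17.4·cos31.1°·(1.00·sin31.1° − cos31.1°·tan22.6°)]
  = 7.2 / [17.4·0.8563·(1.00·0.5165 − 0.8563·0.4163)]
  = 7.2 / 2.3854 = 3.018 m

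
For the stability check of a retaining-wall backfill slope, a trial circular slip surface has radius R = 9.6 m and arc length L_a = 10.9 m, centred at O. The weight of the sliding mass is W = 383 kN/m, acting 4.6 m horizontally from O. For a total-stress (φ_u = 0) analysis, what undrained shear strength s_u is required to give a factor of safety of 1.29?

s_u = 21.7 kPa

FS = s_u·L_a·R / (W·d), so s_u = FS·W·d / (L_a·R).
s_u = 1.29·383·4.6 / (10.90·9.6) = 2272.7 / 104.64 = 21.72 kPa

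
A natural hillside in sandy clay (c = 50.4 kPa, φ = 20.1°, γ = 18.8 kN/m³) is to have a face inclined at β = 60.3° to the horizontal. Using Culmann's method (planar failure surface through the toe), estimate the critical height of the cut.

H_c = 37.03 m

Culmann's analysis gives the critical failure plane at α_cr = (β + φ)/2 = (60.3 + 20.1)/2 = 40.2°, and the critical height
H_c = (4c/γ) · sinβ cosφ / [1 − cos(β − φ)]
    = (4·50.4/18.8) · sin60.3°·cos20.1° / [1 − cos(40.2°)]
    = 10.723 · 0.8686·0.9391 / [1 − 0.7638]
    = 10.723 · 0.8157 / 0.2362
    = 37.03 m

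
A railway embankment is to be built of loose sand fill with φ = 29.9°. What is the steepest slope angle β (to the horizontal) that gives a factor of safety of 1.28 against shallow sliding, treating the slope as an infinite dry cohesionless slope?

β = 24.2°

For an infinite dry cohesionless slope FS = tanφ/tanβ, so tanβ = tanφ / FS.
tanβ = tan29.9° / 1.28 = 0.5750 / 1.28 = 0.4492
β = arctan(0.4492) = 24.19°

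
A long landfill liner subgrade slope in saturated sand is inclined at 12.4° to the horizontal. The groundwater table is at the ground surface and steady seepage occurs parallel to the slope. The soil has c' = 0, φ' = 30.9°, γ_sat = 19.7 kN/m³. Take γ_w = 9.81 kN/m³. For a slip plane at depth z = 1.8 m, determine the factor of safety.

FS = 1.37

With seepage parallel to the slope and the water table at the surface, the effective normal stress on the slip plane uses the buoyant unit weight γ' = γ_sat − γ_w while the driving shear stress uses γ_sat:
FS = [c' + γ' z cos²β tanφ'] / [γ_sat z sinβ cosβ]
(For c' = 0 this reduces to FS = (γ'/γ_sat)·tanφ'/tanβ.)
γ' = 19.7 − 9.81 = 9.89 kN/m³
Numerator = 0.0 + 9.89·1.8·cos²12.4°·tan30.9° = 0.0 + 9.89·1.8·0.9539·0.5985 = 10.163 kPa
Denominator = 19.7·1.8·sin12.4°·cos12.4° = 19.7·1.8·0.2147·0.9767 = 7.437 kPa
FS = 10.163 / 7.437 = 1.367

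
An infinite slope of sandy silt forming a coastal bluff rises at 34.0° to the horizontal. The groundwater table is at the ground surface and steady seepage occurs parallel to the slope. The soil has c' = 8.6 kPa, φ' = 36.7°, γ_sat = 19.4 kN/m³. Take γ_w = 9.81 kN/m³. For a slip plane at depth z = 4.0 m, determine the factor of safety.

FS = 0.79

With seepage parallel to the slope and the water table at the surface, the effective normal stress on the slip plane uses the buoyant unit weight γ' = γ_sat − γ_w while the driving shear stress uses γ_sat:
FS = [c' + γ' z cos²β tanφ'] / [γ_sat z sinβ cosβ]
γ' = 19.4 − 9.81 = 9.59 kN/m³
Numerator = 8.6 + 9.59·4.0·cos²34.0°·tan36.7° = 8.6 + 9.59·4.0·0.6873·0.7454 = 28.252 kPa
Denominator = 19.4·4.0·sin34.0°·cos34.0° = 19.4·4.0·0.5592·0.8290 = 35.975 kPa
FS = 28.252 / 35.975 = 0.785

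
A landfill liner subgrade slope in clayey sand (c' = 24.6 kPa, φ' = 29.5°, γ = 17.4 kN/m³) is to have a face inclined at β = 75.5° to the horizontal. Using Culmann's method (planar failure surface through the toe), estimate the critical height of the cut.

H_c = 15.61 m

Culmann's analysis gives the critical failure plane at α_cr = (β + φ')/2 = (75.5 + 29.5)/2 = 52.5°, and the critical height
H_c = (4c'/γ) · sinβ cosφ' / [1 − cos(β − φ')]
    = (4·24.6/17.4) · sin75.5°·cos29.5° / [1 − cos(46.0°)]
    = 5.655 · 0.9681·0.8704 / [1 − 0.6947]
    = 5.655 · 0.8426 / 0.3053
    = 15.61 m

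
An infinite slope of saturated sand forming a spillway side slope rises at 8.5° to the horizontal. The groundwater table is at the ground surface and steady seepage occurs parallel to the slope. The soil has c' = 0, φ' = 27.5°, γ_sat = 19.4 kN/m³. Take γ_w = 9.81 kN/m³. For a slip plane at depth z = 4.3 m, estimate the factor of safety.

FS = 1.72

With seepage parallel to the slope and the water table at the surface, the effective normal stress on the slip plane uses the buoyant unit weight γ' = γ_sat − γ_w while the driving shear stress uses γ_sat:
FS = [c' + γ' z cos²β tanφ'] / [γ_sat z sinβ cosβ]
(For c' = 0 this reduces to FS = (γ'/γ_sat)·tanφ'/tanβ.)
γ' = 19.4 − 9.81 = 9.59 kN/m³
Numerator = 0.0 + 9.59·4.3·cos²8.5°·tan27.5° = 0.0 + 9.59·4.3·0.9782·0.5206 = 20.998 kPa
Denominator = 19.4·4.3·sin8.5°·cos8.5° = 19.4·4.3·0.1478·0.9890 = 12.195 kPa
FS = 20.998 / 12.195 = 1.722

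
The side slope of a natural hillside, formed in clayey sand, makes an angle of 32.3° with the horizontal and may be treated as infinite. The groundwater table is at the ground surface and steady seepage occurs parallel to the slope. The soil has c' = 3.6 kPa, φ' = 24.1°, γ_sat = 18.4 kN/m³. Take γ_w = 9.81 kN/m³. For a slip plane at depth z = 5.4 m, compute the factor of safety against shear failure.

With seepage parallel to the slope and the water table at the surface, the effective normal stress on the slip plane uses the buoyant unit weight γ' = γ_sat − γ_w while the driving shear stress uses γ_sat:
FS = [c' + γ' z cos²β tanφ'] / [γ_sat z sinβ cosβ]
γ' = 18.4 − 9.81 = 8.59 kN/m³
Numerator = 3.6 + 8.59·5.4·cos²32.3°·tan24.1° = 3.6 + 8.59·5.4·0.7145·0.4473 = 18.425 kPa
Denominator = 18.4·5.4·sin32.3°·cos32.3° = 18.4·5.4·0.5344·0.8453 = 44.878 kPa
FS = 18.425 / 44.878 = 0.411

FS = 0.41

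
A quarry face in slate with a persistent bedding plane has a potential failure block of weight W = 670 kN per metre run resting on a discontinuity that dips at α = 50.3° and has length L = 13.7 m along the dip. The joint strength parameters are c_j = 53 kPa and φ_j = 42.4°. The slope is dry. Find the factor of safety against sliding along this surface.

FS = 2.17

Resolving the block weight along and normal to the plane and applying the Mohr–Coulomb strength on the joint:
N' = W cosα = 670·cos50.3° = 428.0 kN/m
Driving force T = W sinα = 670·sin50.3° = 515.5 kN/m
Resisting force R = c_j·L + N'·tanφ_j = 53·13.7 + 428.0·tan42.4° = 726.1 + 390.8 = 1116.9 kN/m
FS = R / T = 1116.9 / 515.5 = 2.167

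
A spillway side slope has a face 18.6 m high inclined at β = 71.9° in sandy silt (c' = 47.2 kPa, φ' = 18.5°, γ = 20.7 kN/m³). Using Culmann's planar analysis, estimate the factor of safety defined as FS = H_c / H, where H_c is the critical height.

FS = 1.09

H_c = (4c'/γ) · sinβ cosφ' / [1 − cos(β − φ')]
    = (4·47.2/20.7) · sin71.9°·cos18.5° / [1 − cos53.4°]
    = 9.121 · 0.9014 / 0.4038 = 20.36 m
FS = H_c / H = 20.36 / 18.6 = 1.095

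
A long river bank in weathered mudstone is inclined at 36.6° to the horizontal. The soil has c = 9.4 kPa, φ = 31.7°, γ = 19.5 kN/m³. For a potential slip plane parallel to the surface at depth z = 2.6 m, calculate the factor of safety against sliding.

For an infinite slope with a slip plane parallel to the surface (no pore pressure): FS = [c + γz cos²β tanφ] / [γz sinβ cosβ].
γz = 19.5·2.6 = 50.70 kN/m²
Numerator = 9.4 + 50.70·cos²36.6°·tan31.7° = 9.4 + 50.70·0.6445·0.6176 = 29.582 kPa
Denominator = 50.70·sin36.6°·cos36.6° = 50.70·0.5962·0.8028 = 24.268 kPa
FS = 29.582 / 24.268 = 1.219

FS = 1.22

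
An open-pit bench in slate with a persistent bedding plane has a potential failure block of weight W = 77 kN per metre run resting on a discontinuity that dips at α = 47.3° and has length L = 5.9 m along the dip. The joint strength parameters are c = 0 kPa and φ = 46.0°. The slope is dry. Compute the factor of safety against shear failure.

Resolving the block weight along and normal to the plane and applying the Mohr–Coulomb strength on the joint:
N' = W cosα = 77·cos47.3° = 52.2 kN/m
Driving force T = W sinα = 77·sin47.3° = 56.6 kN/m
Resisting force R = c·L + N'·tanφ = 0·5.9 + 52.2·tan46.0° = 0.0 + 54.1 = 54.1 kN/m
FS = R / T = 54.1 / 56.6 = 0.956

FS = 0.96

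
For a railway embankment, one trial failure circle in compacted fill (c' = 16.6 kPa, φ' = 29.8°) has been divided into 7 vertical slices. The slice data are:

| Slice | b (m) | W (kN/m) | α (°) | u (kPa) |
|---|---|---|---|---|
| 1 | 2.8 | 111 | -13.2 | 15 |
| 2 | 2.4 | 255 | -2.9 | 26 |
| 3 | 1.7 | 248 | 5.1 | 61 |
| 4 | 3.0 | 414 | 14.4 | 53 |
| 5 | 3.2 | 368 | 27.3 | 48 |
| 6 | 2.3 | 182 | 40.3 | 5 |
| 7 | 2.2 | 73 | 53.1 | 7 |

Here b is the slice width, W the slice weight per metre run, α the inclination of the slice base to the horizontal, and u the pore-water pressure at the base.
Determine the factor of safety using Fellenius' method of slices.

FS = 2.02

Ordinary method of slices: FS = Σ[c'·Δl_i + (W_i cosα_i − u_i·Δl_i)·tanφ'] / Σ W_i sinα_i, with Δl_i = b_i / cosα_i.
Slice 1: Δl = 2.8/cos(-13.2°) = 2.876 m; N'_1 = 111·cos(-13.2°) − 15·2.876 = 64.9; c'Δl = 47.74; W sinα = -25.3
Slice 2: Δl = 2.4/cos(-2.9°) = 2.403 m; N'_2 = 255·cos(-2.9°) − 26·2.403 = 192.2; c'Δl = 39.89; W sinα = -12.9
Slice 3: Δl = 1.7/cos5.1° = 1.707 m; N'_3 = 248·cos5.1° − 61·1.707 = 142.9; c'Δl = 28.33; W sinα = 22.0
Slice 4: Δl = 3.0/cos14.4° = 3.097 m; N'_4 = 414·cos14.4° − 53·3.097 = 236.8; c'Δl = 51.42; W sinα = 103.0
Slice 5: Δl = 3.2/cos27.3° = 3.601 m; N'_5 = 368·cos27.3° − 48·3.601 = 154.2; c'Δl = 59.78; W sinα = 168.8
Slice 6: Δl = 2.3/cos40.3° = 3.016 m; N'_6 = 182·cos40.3° − 5·3.016 = 123.7; c'Δl = 50.06; W sinα = 117.7
Slice 7: Δl = 2.2/cos53.1° = 3.664 m; N'_7 = 73·cos53.1° − 7·3.664 = 18.2; c'Δl = 60.82; W sinα = 58.4
Σc'Δl = 338.0 kN/m; ΣN' = 932.9 kN/m; ΣW sinα = 431.6 kN/m
Resisting = 338.0 + 932.9·tan29.8° = 338.0 + 534.3 = 872.3 kN/m
FS = 872.3 / 431.6 = 2.021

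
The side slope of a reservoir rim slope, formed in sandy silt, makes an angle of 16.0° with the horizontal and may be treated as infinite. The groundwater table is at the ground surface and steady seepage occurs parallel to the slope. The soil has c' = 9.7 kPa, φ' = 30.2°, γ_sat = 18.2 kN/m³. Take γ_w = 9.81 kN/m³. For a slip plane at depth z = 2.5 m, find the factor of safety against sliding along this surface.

FS = 1.74

With seepage parallel to the slope and the water table at the surface, the effective normal stress on the slip plane uses the buoyant unit weight γ' = γ_sat − γ_w while the driving shear stress uses γ_sat:
FS = [c' + γ' z cos²β tanφ'] / [γ_sat z sinβ cosβ]
γ' = 18.2 − 9.81 = 8.39 kN/m³
Numerator = 9.7 + 8.39·2.5·cos²16.0°·tan30.2° = 9.7 + 8.39·2.5·0.9240·0.5820 = 20.980 kPa
Denominator = 18.2·2.5·sin16.0°·cos16.0° = 18.2·2.5·0.2756·0.9613 = 12.056 kPa
FS = 20.980 / 12.056 = 1.740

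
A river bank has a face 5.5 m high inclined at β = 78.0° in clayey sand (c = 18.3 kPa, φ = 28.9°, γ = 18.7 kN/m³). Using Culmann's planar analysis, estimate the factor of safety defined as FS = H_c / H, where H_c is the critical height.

FS = 1.77

H_c = (4c/γ) · sinβ cosφ / [1 − cos(β − φ)]
    = (4·18.3/18.7) · sin78.0°·cos28.9° / [1 − cos49.1°]
    = 3.914 · 0.8563 / 0.3453 = 9.71 m
FS = H_c / H = 9.71 / 5.5 = 1.765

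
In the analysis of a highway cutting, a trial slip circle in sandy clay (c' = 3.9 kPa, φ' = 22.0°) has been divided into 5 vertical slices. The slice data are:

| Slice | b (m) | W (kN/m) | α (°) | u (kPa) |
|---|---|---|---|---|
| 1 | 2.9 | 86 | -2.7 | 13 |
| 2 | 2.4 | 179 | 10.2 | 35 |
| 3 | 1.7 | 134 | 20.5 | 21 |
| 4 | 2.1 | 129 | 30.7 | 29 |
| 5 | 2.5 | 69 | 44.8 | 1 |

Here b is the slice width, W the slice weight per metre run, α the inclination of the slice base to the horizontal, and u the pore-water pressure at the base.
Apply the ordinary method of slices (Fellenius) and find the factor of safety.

Ordinary method of slices: FS = Σ[c'·Δl_i + (W_i cosα_i − u_i·Δl_i)·tanφ'] / Σ W_i sinα_i, with Δl_i = b_i / cosα_i.
Slice 1: Δl = 2.9/cos(-2.7°) = 2.903 m; N'_1 = 86·cos(-2.7°) − 13·2.903 = 48.2; c'Δl = 11.32; W sinα = -4.1
Slice 2: Δl = 2.4/cos10.2° = 2.439 m; N'_2 = 179·cos10.2° − 35·2.439 = 90.8; c'Δl = 9.51; W sinα = 31.7
Slice 3: Δl = 1.7/cos20.5° = 1.815 m; N'_3 = 134·cos20.5° − 21·1.815 = 87.4; c'Δl = 7.08; W sinα = 46.9
Slice 4: Δl = 2.1/cos30.7° = 2.442 m; N'_4 = 129·cos30.7° − 29·2.442 = 40.1; c'Δl = 9.52; W sinα = 65.9
Slice 5: Δl = 2.5/cos44.8° = 3.523 m; N'_5 = 69·cos44.8° − 1·3.523 = 45.4; c'Δl = 13.74; W sinα = 48.6
Σc'Δl = 51.2 kN/m; ΣN' = 311.9 kN/m; ΣW sinα = 189.1 kN/m
Resisting = 51.2 + 311.9·tan22.0° = 51.2 + 126.0 = 177.2 kN/m
FS = 177.2 / 189.1 = 0.937

FS = 0.94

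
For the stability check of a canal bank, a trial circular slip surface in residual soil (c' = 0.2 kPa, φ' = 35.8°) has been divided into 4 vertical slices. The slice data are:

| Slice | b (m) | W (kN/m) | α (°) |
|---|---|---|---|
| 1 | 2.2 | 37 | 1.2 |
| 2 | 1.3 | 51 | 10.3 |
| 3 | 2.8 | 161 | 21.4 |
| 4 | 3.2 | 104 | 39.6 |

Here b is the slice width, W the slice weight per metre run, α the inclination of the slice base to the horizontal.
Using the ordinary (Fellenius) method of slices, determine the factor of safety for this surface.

Ordinary method of slices: FS = Σ[c'·Δl_i + (W_i cosα_i)·tanφ'] / Σ W_i sinα_i, with Δl_i = b_i / cosα_i.
Slice 1: Δl = 2.2/cos1.2° = 2.200 m; N'_1 = 37·cos1.2° = 37.0; c'Δl = 0.44; W sinα = 0.8
Slice 2: Δl = 1.3/cos10.3° = 1.321 m; N'_2 = 51·cos10.3° = 50.2; c'Δl = 0.26; W sinα = 9.1
Slice 3: Δl = 2.8/cos21.4° = 3.007 m; N'_3 = 161·cos21.4° = 149.9; c'Δl = 0.60; W sinα = 58.7
Slice 4: Δl = 3.2/cos39.6° = 4.153 m; N'_4 = 104·cos39.6° = 80.1; c'Δl = 0.83; W sinα = 66.3
Σc'Δl = 2.1 kN/m; ΣN' = 317.2 kN/m; ΣW sinα = 134.9 kN/m
Resisting = 2.1 + 317.2·tan35.8° = 2.1 + 228.8 = 230.9 kN/m
FS = 230.9 / 134.9 = 1.711

FS = 1.71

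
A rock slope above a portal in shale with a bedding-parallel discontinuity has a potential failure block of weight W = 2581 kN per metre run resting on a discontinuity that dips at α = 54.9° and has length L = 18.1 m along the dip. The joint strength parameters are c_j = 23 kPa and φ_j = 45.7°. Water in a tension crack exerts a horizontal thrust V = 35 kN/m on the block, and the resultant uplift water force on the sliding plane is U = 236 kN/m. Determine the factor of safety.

FS = 0.78

Resolving the block weight along and normal to the plane and applying the Mohr–Coulomb strength on the joint:
N' = W cosα − U − V sinα = 2581·cos54.9° − 236 − 35·sin54.9° = 1219.5 kN/m
Driving force T = W sinα + V cosα = 2581·sin54.9° + 35·cos54.9° = 2131.8 kN/m
Resisting force R = c_j·L + N'·tanφ_j = 23·18.1 + 1219.5·tan45.7° = 416.3 + 1249.6 = 1665.9 kN/m
FS = R / T = 1665.9 / 2131.8 = 0.781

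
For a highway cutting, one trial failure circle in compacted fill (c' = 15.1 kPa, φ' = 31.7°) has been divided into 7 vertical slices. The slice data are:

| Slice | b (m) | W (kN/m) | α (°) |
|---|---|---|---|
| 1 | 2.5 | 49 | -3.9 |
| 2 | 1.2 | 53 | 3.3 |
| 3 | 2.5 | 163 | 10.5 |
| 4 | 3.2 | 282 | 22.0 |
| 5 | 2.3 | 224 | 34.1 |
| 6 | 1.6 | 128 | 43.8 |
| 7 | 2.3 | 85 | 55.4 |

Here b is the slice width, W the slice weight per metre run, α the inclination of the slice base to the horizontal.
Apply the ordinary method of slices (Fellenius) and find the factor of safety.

FS = 1.93

Ordinary method of slices: FS = Σ[c'·Δl_i + (W_i cosα_i)·tanφ'] / Σ W_i sinα_i, with Δl_i = b_i / cosα_i.
Slice 1: Δl = 2.5/cos(-3.9°) = 2.506 m; N'_1 = 49·cos(-3.9°) = 48.9; c'Δl = 37.84; W sinα = -3.3
Slice 2: Δl = 1.2/cos3.3° = 1.202 m; N'_2 = 53·cos3.3° = 52.9; c'Δl = 18.15; W sinα = 3.1
Slice 3: Δl = 2.5/cos10.5° = 2.543 m; N'_3 = 163·cos10.5° = 160.3; c'Δl = 38.39; W sinα = 29.7
Slice 4: Δl = 3.2/cos22.0° = 3.451 m; N'_4 = 282·cos22.0° = 261.5; c'Δl = 52.11; W sinα = 105.6
Slice 5: Δl = 2.3/cos34.1° = 2.778 m; N'_5 = 224·cos34.1° = 185.5; c'Δl = 41.94; W sinα = 125.6
Slice 6: Δl = 1.6/cos43.8° = 2.217 m; N'_6 = 128·cos43.8° = 92.4; c'Δl = 33.47; W sinα = 88.6
Slice 7: Δl = 2.3/cos55.4° = 4.050 m; N'_7 = 85·cos55.4° = 48.3; c'Δl = 61.16; W sinα = 70.0
Σc'Δl = 283.1 kN/m; ΣN' = 849.7 kN/m; ΣW sinα = 419.2 kN/m
Resisting = 283.1 + 849.7·tan31.7° = 283.1 + 524.8 = 807.8 kN/m
FS = 807.8 / 419.2 = 1.927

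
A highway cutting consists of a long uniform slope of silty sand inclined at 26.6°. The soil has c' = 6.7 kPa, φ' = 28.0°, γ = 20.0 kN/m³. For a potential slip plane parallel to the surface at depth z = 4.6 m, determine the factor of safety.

FS = 1.24

For an infinite slope with a slip plane parallel to the surface (no pore pressure): FS = [c' + γz cos²β tanφ'] / [γz sinβ cosβ].
γz = 20.0·4.6 = 92.00 kN/m²
Numerator = 6.7 + 92.00·cos²26.6°·tan28.0° = 6.7 + 92.00·0.7995·0.5317 = 45.810 kPa
Denominator = 92.00·sin26.6°·cos26.6° = 92.00·0.4478·0.8942 = 36.834 kPa
FS = 45.810 / 36.834 = 1.244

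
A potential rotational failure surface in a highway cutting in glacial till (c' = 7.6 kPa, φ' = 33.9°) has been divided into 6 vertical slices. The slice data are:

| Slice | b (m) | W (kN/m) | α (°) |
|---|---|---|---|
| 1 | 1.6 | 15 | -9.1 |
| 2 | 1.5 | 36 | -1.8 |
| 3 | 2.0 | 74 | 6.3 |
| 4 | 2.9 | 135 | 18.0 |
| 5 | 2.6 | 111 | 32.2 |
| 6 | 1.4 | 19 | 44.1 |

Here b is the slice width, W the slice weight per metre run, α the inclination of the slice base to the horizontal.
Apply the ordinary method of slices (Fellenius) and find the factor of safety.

Ordinary method of slices: FS = Σ[c'·Δl_i + (W_i cosα_i)·tanφ'] / Σ W_i sinα_i, with Δl_i = b_i / cosα_i.
Slice 1: Δl = 1.6/cos(-9.1°) = 1.620 m; N'_1 = 15·cos(-9.1°) = 14.8; c'Δl = 12.31; W sinα = -2.4
Slice 2: Δl = 1.5/cos(-1.8°) = 1.501 m; N'_2 = 36·cos(-1.8°) = 36.0; c'Δl = 11.41; W sinα = -1.1
Slice 3: Δl = 2.0/cos6.3° = 2.012 m; N'_3 = 74·cos6.3° = 73.6; c'Δl = 15.29; W sinα = 8.1
Slice 4: Δl = 2.9/cos18.0° = 3.049 m; N'_4 = 135·cos18.0° = 128.4; c'Δl = 23.17; W sinα = 41.7
Slice 5: Δl = 2.6/cos32.2° = 3.073 m; N'_5 = 111·cos32.2° = 93.9; c'Δl = 23.35; W sinα = 59.1
Slice 6: Δl = 1.4/cos44.1° = 1.950 m; N'_6 = 19·cos44.1° = 13.6; c'Δl = 14.82; W sinα = 13.2
Σc'Δl = 100.4 kN/m; ΣN' = 360.3 kN/m; ΣW sinα = 118.7 kN/m
Resisting = 100.4 + 360.3·tan33.9° = 100.4 + 242.1 = 342.5 kN/m
FS = 342.5 / 118.7 = 2.885

FS = 2.89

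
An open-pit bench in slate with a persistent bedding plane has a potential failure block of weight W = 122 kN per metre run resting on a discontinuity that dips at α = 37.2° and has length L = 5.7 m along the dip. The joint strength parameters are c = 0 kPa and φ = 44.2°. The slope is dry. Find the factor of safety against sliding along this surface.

Resolving the block weight along and normal to the plane and applying the Mohr–Coulomb strength on the joint:
N' = W cosα = 122·cos37.2° = 97.2 kN/m
Driving force T = W sinα = 122·sin37.2° = 73.8 kN/m
Resisting force R = c·L + N'·tanφ = 0·5.7 + 97.2·tan44.2° = 0.0 + 94.5 = 94.5 kN/m
FS = R / T = 94.5 / 73.8 = 1.281

FS = 1.28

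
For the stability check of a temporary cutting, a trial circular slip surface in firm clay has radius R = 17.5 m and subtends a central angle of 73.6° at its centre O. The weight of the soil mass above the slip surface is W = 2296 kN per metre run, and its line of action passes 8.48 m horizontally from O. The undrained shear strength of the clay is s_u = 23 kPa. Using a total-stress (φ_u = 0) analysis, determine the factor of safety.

FS = 0.46

Taking moments about the centre O, the resisting moment is provided by the undrained shear strength acting along the arc:
Arc length L_a = R·θ = 17.5·(73.6°·π/180) = 17.5·1.2846 = 22.48 m
M_R = s_u·L_a·R = 23·22.48·17.5 = 9048.1 kN·m/m
M_D = W·d = 2296·8.48 = 19470.1 kN·m/m
FS = M_R / M_D = 9048.1 / 19470.1 = 0.465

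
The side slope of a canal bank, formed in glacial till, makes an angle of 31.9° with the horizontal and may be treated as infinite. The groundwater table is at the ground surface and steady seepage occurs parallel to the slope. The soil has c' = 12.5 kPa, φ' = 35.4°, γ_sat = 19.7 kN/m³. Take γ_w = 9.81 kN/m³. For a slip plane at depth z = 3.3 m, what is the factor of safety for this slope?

FS = 1.00

With seepage parallel to the slope and the water table at the surface, the effective normal stress on the slip plane uses the buoyant unit weight γ' = γ_sat − γ_w while the driving shear stress uses γ_sat:
FS = [c' + γ' z cos²β tanφ'] / [γ_sat z sinβ cosβ]
γ' = 19.7 − 9.81 = 9.89 kN/m³
Numerator = 12.5 + 9.89·3.3·cos²31.9°·tan35.4° = 12.5 + 9.89·3.3·0.7208·0.7107 = 29.217 kPa
Denominator = 19.7·3.3·sin31.9°·cos31.9° = 19.7·3.3·0.5284·0.8490 = 29.165 kPa
FS = 29.217 / 29.165 = 1.002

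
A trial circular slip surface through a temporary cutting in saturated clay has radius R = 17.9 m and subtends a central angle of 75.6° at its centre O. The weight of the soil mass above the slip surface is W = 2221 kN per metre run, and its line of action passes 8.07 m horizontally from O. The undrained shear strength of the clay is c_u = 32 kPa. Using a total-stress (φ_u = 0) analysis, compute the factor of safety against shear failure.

FS = 0.75

Taking moments about the centre O, the resisting moment is provided by the undrained shear strength acting along the arc:
Arc length L_a = R·θ = 17.9·(75.6°·π/180) = 17.9·1.3195 = 23.62 m
M_R = c_u·L_a·R = 32·23.62·17.9 = 13528.7 kN·m/m
M_D = W·d = 2221·8.07 = 17923.5 kN·m/m
FS = M_R / M_D = 13528.7 / 17923.5 = 0.755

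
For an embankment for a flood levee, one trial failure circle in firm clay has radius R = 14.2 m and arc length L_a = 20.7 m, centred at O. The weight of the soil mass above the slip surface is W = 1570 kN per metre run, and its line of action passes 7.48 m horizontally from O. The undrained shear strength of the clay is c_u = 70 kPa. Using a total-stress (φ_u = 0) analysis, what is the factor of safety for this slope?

FS = 1.75

Taking moments about the centre O, the resisting moment is provided by the undrained shear strength acting along the arc:
M_R = c_u·L_a·R = 70·20.70·14.2 = 20575.8 kN·m/m
M_D = W·d = 1570·7.48 = 11743.6 kN·m/m
FS = M_R / M_D = 20575.8 / 11743.6 = 1.752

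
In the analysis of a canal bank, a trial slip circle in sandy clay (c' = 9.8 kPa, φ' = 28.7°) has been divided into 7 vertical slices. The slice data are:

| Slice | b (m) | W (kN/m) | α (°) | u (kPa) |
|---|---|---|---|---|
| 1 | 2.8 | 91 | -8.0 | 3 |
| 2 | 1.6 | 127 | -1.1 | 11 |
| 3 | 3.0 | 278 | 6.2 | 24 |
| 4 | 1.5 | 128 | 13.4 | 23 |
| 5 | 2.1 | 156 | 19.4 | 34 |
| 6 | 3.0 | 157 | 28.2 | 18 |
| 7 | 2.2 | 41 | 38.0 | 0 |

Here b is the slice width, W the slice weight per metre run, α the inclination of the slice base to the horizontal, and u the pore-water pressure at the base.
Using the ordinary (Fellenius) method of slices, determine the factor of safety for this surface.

FS = 2.73

Ordinary method of slices: FS = Σ[c'·Δl_i + (W_i cosα_i − u_i·Δl_i)·tanφ'] / Σ W_i sinα_i, with Δl_i = b_i / cosα_i.
Slice 1: Δl = 2.8/cos(-8.0°) = 2.828 m; N'_1 = 91·cos(-8.0°) − 3·2.828 = 81.6; c'Δl = 27.71; W sinα = -12.7
Slice 2: Δl = 1.6/cos(-1.1°) = 1.600 m; N'_2 = 127·cos(-1.1°) − 11·1.600 = 109.4; c'Δl = 15.68; W sinα = -2.4
Slice 3: Δl = 3.0/cos6.2° = 3.018 m; N'_3 = 278·cos6.2° − 24·3.018 = 204.0; c'Δl = 29.57; W sinα = 30.0
Slice 4: Δl = 1.5/cos13.4° = 1.542 m; N'_4 = 128·cos13.4° − 23·1.542 = 89.0; c'Δl = 15.11; W sinα = 29.7
Slice 5: Δl = 2.1/cos19.4° = 2.226 m; N'_5 = 156·cos19.4° − 34·2.226 = 71.4; c'Δl = 21.82; W sinα = 51.8
Slice 6: Δl = 3.0/cos28.2° = 3.404 m; N'_6 = 157·cos28.2° − 18·3.404 = 77.1; c'Δl = 33.36; W sinα = 74.2
Slice 7: Δl = 2.2/cos38.0° = 2.792 m; N'_7 = 41·cos38.0° − 0·2.792 = 32.3; c'Δl = 27.36; W sinα = 25.2
Σc'Δl = 170.6 kN/m; ΣN' = 664.9 kN/m; ΣW sinα = 195.8 kN/m
Resisting = 170.6 + 664.9·tan28.7° = 170.6 + 364.0 = 534.6 kN/m
FS = 534.6 / 195.8 = 2.730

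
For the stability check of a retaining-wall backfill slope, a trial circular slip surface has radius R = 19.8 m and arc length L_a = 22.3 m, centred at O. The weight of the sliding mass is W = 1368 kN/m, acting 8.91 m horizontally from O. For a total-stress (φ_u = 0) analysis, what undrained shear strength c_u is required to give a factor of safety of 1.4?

FS = c_u·L_a·R / (W·d), so c_u = FS·W·d / (L_a·R).
c_u = 1.4·1368·8.91 / (22.30·19.8) = 17064.4 / 441.54 = 38.65 kPa

c_u = 38.6 kPa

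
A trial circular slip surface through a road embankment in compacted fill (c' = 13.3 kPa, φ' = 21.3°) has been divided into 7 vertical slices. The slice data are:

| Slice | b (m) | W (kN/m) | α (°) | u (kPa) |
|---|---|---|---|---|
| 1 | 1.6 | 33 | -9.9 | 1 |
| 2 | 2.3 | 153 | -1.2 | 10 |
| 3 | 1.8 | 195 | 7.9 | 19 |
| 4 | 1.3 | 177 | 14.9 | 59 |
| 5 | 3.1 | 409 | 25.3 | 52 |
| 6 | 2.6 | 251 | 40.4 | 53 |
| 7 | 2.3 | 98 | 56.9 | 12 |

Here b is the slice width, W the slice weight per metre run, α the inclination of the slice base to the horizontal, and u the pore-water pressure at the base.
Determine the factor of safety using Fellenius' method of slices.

FS = 1.00

Ordinary method of slices: FS = Σ[c'·Δl_i + (W_i cosα_i − u_i·Δl_i)·tanφ'] / Σ W_i sinα_i, with Δl_i = b_i / cosα_i.
Slice 1: Δl = 1.6/cos(-9.9°) = 1.624 m; N'_1 = 33·cos(-9.9°) − 1·1.624 = 30.9; c'Δl = 21.60; W sinα = -5.7
Slice 2: Δl = 2.3/cos(-1.2°) = 2.301 m; N'_2 = 153·cos(-1.2°) − 10·2.301 = 130.0; c'Δl = 30.60; W sinα = -3.2
Slice 3: Δl = 1.8/cos7.9° = 1.817 m; N'_3 = 195·cos7.9° − 19·1.817 = 158.6; c'Δl = 24.17; W sinα = 26.8
Slice 4: Δl = 1.3/cos14.9° = 1.345 m; N'_4 = 177·cos14.9° − 59·1.345 = 91.7; c'Δl = 17.89; W sinα = 45.5
Slice 5: Δl = 3.1/cos25.3° = 3.429 m; N'_5 = 409·cos25.3° − 52·3.429 = 191.5; c'Δl = 45.60; W sinα = 174.8
Slice 6: Δl = 2.6/cos40.4° = 3.414 m; N'_6 = 251·cos40.4° − 53·3.414 = 10.2; c'Δl = 45.41; W sinα = 162.7
Slice 7: Δl = 2.3/cos56.9° = 4.212 m; N'_7 = 98·cos56.9° − 12·4.212 = 3.0; c'Δl = 56.02; W sinα = 82.1
Σc'Δl = 241.3 kN/m; ΣN' = 615.8 kN/m; ΣW sinα = 483.0 kN/m
Resisting = 241.3 + 615.8·tan21.3° = 241.3 + 240.1 = 481.4 kN/m
FS = 481.4 / 483.0 = 0.997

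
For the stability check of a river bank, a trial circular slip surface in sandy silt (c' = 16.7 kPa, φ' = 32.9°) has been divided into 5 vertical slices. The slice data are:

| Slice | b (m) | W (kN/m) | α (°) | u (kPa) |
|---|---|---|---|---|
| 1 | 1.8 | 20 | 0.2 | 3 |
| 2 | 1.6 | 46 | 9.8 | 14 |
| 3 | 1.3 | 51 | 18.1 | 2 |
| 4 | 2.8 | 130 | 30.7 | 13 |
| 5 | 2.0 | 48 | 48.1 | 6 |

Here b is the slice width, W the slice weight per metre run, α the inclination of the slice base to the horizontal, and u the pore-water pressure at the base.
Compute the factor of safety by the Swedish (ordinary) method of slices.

FS = 2.32

Ordinary method of slices: FS = Σ[c'·Δl_i + (W_i cosα_i − u_i·Δl_i)·tanφ'] / Σ W_i sinα_i, with Δl_i = b_i / cosα_i.
Slice 1: Δl = 1.8/cos0.2° = 1.800 m; N'_1 = 20·cos0.2° − 3·1.800 = 14.6; c'Δl = 30.06; W sinα = 0.1
Slice 2: Δl = 1.6/cos9.8° = 1.624 m; N'_2 = 46·cos9.8° − 14·1.624 = 22.6; c'Δl = 27.12; W sinα = 7.8
Slice 3: Δl = 1.3/cos18.1° = 1.368 m; N'_3 = 51·cos18.1° − 2·1.368 = 45.7; c'Δl = 22.84; W sinα = 15.8
Slice 4: Δl = 2.8/cos30.7° = 3.256 m; N'_4 = 130·cos30.7° − 13·3.256 = 69.4; c'Δl = 54.38; W sinα = 66.4
Slice 5: Δl = 2.0/cos48.1° = 2.995 m; N'_5 = 48·cos48.1° − 6·2.995 = 14.1; c'Δl = 50.01; W sinα = 35.7
Σc'Δl = 184.4 kN/m; ΣN' = 166.5 kN/m; ΣW sinα = 125.8 kN/m
Resisting = 184.4 + 166.5·tan32.9° = 184.4 + 107.7 = 292.1 kN/m
FS = 292.1 / 125.8 = 2.321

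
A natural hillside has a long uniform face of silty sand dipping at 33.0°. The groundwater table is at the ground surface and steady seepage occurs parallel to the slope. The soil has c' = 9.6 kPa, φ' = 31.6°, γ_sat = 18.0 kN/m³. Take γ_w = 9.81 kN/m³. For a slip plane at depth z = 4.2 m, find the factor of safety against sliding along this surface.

FS = 0.71

With seepage parallel to the slope and the water table at the surface, the effective normal stress on the slip plane uses the buoyant unit weight γ' = γ_sat − γ_w while the driving shear stress uses γ_sat:
FS = [c' + γ' z cos²β tanφ'] / [γ_sat z sinβ cosβ]
γ' = 18.0 − 9.81 = 8.19 kN/m³
Numerator = 9.6 + 8.19·4.2·cos²33.0°·tan31.6° = 9.6 + 8.19·4.2·0.7034·0.6152 = 24.485 kPa
Denominator = 18.0·4.2·sin33.0°·cos33.0° = 18.0·4.2·0.5446·0.8387 = 34.532 kPa
FS = 24.485 / 34.532 = 0.709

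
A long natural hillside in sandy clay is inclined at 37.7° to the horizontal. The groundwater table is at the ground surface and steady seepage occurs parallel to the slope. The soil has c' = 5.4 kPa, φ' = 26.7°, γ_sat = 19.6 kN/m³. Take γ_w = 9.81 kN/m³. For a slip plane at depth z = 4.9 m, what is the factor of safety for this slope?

With seepage parallel to the slope and the water table at the surface, the effective normal stress on the slip plane uses the buoyant unit weight γ' = γ_sat − γ_w while the driving shear stress uses γ_sat:
FS = [c' + γ' z cos²β tanφ'] / [γ_sat z sinβ cosβ]
γ' = 19.6 − 9.81 = 9.79 kN/m³
Numerator = 5.4 + 9.79·4.9·cos²37.7°·tan26.7° = 5.4 + 9.79·4.9·0.6260·0.5029 = 20.504 kPa
Denominator = 19.6·4.9·sin37.7°·cos37.7° = 19.6·4.9·0.6115·0.7912 = 46.469 kPa
FS = 20.504 / 46.469 = 0.441

FS = 0.44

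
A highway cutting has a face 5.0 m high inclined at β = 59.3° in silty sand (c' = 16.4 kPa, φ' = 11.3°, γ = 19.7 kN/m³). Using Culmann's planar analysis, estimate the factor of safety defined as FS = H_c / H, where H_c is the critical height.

FS = 1.70

H_c = (4c'/γ) · sinβ cosφ' / [1 − cos(β − φ')]
    = (4·16.4/19.7) · sin59.3°·cos11.3° / [1 − cos48.0°]
    = 3.330 · 0.8432 / 0.3309 = 8.49 m
FS = H_c / H = 8.49 / 5.0 = 1.697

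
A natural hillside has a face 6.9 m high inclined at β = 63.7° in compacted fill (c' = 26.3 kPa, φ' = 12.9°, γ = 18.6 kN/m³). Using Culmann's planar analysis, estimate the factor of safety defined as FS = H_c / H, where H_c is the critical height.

FS = 1.95

H_c = (4c'/γ) · sinβ cosφ' / [1 − cos(β − φ')]
    = (4·26.3/18.6) · sin63.7°·cos12.9° / [1 − cos50.8°]
    = 5.656 · 0.8739 / 0.3680 = 13.43 m
FS = H_c / H = 13.43 / 6.9 = 1.947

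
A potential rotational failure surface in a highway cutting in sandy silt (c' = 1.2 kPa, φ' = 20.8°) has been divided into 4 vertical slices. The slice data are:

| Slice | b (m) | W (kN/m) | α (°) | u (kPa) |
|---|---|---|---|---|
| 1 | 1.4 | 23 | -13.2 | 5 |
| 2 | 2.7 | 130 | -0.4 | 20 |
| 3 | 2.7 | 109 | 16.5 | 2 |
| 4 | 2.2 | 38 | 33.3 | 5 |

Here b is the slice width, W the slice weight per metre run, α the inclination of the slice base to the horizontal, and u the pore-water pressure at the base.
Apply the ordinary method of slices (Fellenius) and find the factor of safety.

FS = 1.99

Ordinary method of slices: FS = Σ[c'·Δl_i + (W_i cosα_i − u_i·Δl_i)·tanφ'] / Σ W_i sinα_i, with Δl_i = b_i / cosα_i.
Slice 1: Δl = 1.4/cos(-13.2°) = 1.438 m; N'_1 = 23·cos(-13.2°) − 5·1.438 = 15.2; c'Δl = 1.73; W sinα = -5.3
Slice 2: Δl = 2.7/cos(-0.4°) = 2.700 m; N'_2 = 130·cos(-0.4°) − 20·2.700 = 76.0; c'Δl = 3.24; W sinα = -0.9
Slice 3: Δl = 2.7/cos16.5° = 2.816 m; N'_3 = 109·cos16.5° − 2·2.816 = 98.9; c'Δl = 3.38; W sinα = 31.0
Slice 4: Δl = 2.2/cos33.3° = 2.632 m; N'_4 = 38·cos33.3° − 5·2.632 = 18.6; c'Δl = 3.16; W sinα = 20.9
Σc'Δl = 11.5 kN/m; ΣN' = 208.7 kN/m; ΣW sinα = 45.7 kN/m
Resisting = 11.5 + 208.7·tan20.8° = 11.5 + 79.3 = 90.8 kN/m
FS = 90.8 / 45.7 = 1.988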